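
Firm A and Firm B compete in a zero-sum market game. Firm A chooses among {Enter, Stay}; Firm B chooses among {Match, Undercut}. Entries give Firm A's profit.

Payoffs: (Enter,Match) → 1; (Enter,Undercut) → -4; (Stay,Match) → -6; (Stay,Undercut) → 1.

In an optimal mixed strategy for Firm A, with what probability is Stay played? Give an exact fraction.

Row minima: Enter → -4, Stay → -6; maximin = -4.
Column maxima: Match → 1, Undercut → 1; minimax = 1.
-4 ≠ 1, so there is no saddle point; optimal play is mixed.
Let Firm A play Enter with probability p. Expected payoff against Match: 1p + (-6)(1−p) = 7p − 6; against Undercut: (-4)p + 1(1−p) = −5p + 1.
Setting these equal: 7p − 6 = −5p + 1 ⇒ 12p = 7 ⇒ p = 7/12, and the value is (7)·(7/12) − 6 = -23/12.
For Firm B: with q = P(Match), equating Enter's and Stay's payoffs gives 5q − 4 = −7q + 1 ⇒ q = 5/12.

5/12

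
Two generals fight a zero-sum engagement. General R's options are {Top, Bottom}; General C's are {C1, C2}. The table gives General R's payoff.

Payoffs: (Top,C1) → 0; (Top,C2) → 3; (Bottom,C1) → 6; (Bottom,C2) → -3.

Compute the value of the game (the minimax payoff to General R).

Row minima: Top → 0, Bottom → -3; maximin = 0.
Column maxima: C1 → 6, C2 → 3; minimax = 3.
0 ≠ 3, so there is no saddle point; optimal play is mixed.
Let General R play Top with probability p. Expected payoff against C1: 0p + 6(1−p) = −6p + 6; against C2: 3p + (-3)(1−p) = 6p − 3.
Setting these equal: −6p + 6 = 6p − 3 ⇒ −12p = -9 ⇒ p = 3/4, and the value is (-6)·(3/4) + 6 = 3/2.
For General C: with q = P(C1), equating Top's and Bottom's payoffs gives −3q + 3 = 9q − 3 ⇒ q = 1/2.

3/2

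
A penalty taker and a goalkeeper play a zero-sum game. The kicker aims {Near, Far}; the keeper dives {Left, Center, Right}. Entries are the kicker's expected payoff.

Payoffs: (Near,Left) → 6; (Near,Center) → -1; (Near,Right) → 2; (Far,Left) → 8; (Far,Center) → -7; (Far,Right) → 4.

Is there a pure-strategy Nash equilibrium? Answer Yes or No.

Row minima: Near → -1, Far → -7; maximin = -1.
Column maxima: Left → 8, Center → -1, Right → 4; minimax = -1.
maximin = minimax = -1, so a saddle point exists.

Yes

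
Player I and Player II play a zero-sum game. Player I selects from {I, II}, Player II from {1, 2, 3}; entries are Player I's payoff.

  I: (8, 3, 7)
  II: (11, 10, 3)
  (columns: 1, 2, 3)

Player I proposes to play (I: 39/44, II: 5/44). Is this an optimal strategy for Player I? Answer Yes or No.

No

Against 1 this mix gives (39/44)·8 + (5/44)·11 = 367/44.
Against 2 this mix gives (39/44)·3 + (5/44)·10 = 167/44.
Against 3 this mix gives (39/44)·7 + (5/44)·3 = 72/11.
Player II will play 2, holding Player I to 167/44. Shifting weight toward the row that does better against 2 would raise this floor (the equalizing mix achieves 61/11 against both 2 and 3), so the proposed strategy is not optimal.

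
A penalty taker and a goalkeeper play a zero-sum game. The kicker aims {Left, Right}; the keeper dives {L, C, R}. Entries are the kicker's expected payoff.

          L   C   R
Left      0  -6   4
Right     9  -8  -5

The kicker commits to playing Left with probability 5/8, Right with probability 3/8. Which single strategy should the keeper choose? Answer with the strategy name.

C

If the keeper plays L, the kicker's expected payoff is (5/8)·0 + (3/8)·9 = 27/8.
If the keeper plays C, the kicker's expected payoff is (5/8)·(-6) + (3/8)·(-8) = -27/4.
If the keeper plays R, the kicker's expected payoff is (5/8)·4 + (3/8)·(-5) = 5/8.
The keeper minimizes the kicker's payoff; the smallest is -27/4, so the best response is C.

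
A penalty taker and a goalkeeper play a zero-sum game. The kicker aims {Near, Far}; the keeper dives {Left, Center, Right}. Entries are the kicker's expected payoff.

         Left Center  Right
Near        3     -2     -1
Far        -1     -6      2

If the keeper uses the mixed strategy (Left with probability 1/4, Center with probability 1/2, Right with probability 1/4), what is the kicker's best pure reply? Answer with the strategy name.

Expected payoff of Near: (1/4)·3 + (1/2)·(-2) + (1/4)·(-1) = -1/2.
Expected payoff of Far: (1/4)·(-1) + (1/2)·(-6) + (1/4)·2 = -11/4.
The largest is -1/2, so the kicker's best response is Near.

Near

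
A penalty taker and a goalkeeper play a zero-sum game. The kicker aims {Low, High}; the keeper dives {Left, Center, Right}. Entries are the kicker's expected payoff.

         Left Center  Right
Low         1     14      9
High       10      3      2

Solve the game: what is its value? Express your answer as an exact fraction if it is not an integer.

Row minima: Low → 1, High → 2; maximin = 2.
Column maxima: Left → 10, Center → 14, Right → 9; minimax = 9.
2 ≠ 9, so there is no saddle point; optimal play is mixed.
Center is strictly dominated by Right (it gives the kicker strictly more in every row), so the keeper never plays it.
On the remaining 2×2 (Low, High vs Left, Right):
Let the kicker play Low with probability p. Expected payoff against Left: 1p + 10(1−p) = −9p + 10; against Right: 9p + 2(1−p) = 7p + 2.
Setting these equal: −9p + 10 = 7p + 2 ⇒ −16p = -8 ⇒ p = 1/2, and the value is (-9)·(1/2) + 10 = 11/2.
For the keeper: with q = P(Left), equating Low's and High's payoffs gives −8q + 9 = 8q + 2 ⇒ q = 7/16.

11/2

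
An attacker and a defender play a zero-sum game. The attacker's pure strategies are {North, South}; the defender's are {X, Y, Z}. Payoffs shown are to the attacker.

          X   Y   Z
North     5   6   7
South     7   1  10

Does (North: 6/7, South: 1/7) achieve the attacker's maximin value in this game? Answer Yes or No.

Against X this mix gives (6/7)·5 + (1/7)·7 = 37/7.
Against Y this mix gives (6/7)·6 + (1/7)·1 = 37/7.
Against Z this mix gives (6/7)·7 + (1/7)·10 = 52/7.
All of the defender's active replies (X, Y) yield 37/7, and no column does worse for the attacker. The mix makes the defender indifferent and guarantees 37/7, so it is optimal.

Yes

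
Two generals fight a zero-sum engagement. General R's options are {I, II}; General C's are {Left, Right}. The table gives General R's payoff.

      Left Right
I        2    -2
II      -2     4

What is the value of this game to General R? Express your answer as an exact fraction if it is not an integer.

Row minima: I → -2, II → -2; maximin = -2.
Column maxima: Left → 2, Right → 4; minimax = 2.
-2 ≠ 2, so there is no saddle point; optimal play is mixed.
Let General R play I with probability p. Expected payoff against Left: 2p + (-2)(1−p) = 4p − 2; against Right: (-2)p + 4(1−p) = −6p + 4.
Setting these equal: 4p − 2 = −6p + 4 ⇒ 10p = 6 ⇒ p = 3/5, and the value is (4)·(3/5) − 2 = 2/5.
For General C: with q = P(Left), equating I's and II's payoffs gives 4q − 2 = −6q + 4 ⇒ q = 3/5.

2/5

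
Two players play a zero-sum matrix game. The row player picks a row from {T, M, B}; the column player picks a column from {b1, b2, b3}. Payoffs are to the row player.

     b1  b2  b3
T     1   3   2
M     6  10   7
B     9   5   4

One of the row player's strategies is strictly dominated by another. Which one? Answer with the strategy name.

M gives a strictly higher payoff than T against every column: 6 > 1, 10 > 3, 7 > 2.
So T is strictly dominated and the row player never plays it.

T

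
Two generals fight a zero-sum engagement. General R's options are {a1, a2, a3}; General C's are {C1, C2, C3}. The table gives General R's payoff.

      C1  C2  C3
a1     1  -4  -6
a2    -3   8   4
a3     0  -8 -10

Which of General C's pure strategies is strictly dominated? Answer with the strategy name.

C2

C3 holds General R's payoff strictly below C2 in every row: -6 < -4, 4 < 8, -10 < -8.
So C2 is strictly dominated for General C.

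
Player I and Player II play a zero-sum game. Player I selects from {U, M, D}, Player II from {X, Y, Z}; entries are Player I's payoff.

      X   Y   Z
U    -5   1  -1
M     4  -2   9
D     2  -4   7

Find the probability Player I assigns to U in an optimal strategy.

1/2

Row minima: U → -5, M → -2, D → -4; maximin = -2.
Column maxima: X → 4, Y → 1, Z → 9; minimax = 1.
-2 ≠ 1, so there is no saddle point; optimal play is mixed.
D is strictly dominated by M, so Player I never plays it.
Z is strictly dominated by X (it gives Player I strictly more in every row), so Player II never plays it.
On the remaining 2×2 (U, M vs X, Y):
Let Player I play U with probability p. Expected payoff against X: (-5)p + 4(1−p) = −9p + 4; against Y: 1p + (-2)(1−p) = 3p − 2.
Setting these equal: −9p + 4 = 3p − 2 ⇒ −12p = -6 ⇒ p = 1/2, and the value is (-9)·(1/2) + 4 = -1/2.
For Player II: with q = P(X), equating U's and M's payoffs gives −6q + 1 = 6q − 2 ⇒ q = 1/4.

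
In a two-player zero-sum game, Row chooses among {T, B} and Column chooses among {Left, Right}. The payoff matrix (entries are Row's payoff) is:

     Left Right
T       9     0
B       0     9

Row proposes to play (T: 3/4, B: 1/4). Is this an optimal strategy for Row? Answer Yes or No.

No

Against Left this mix gives (3/4)·9 + (1/4)·0 = 27/4.
Against Right this mix gives (3/4)·0 + (1/4)·9 = 9/4.
Column will play Right, holding Row to 9/4. Shifting weight toward the row that does better against Right would raise this floor (the equalizing mix achieves 9/2 against both Right and Left), so the proposed strategy is not optimal.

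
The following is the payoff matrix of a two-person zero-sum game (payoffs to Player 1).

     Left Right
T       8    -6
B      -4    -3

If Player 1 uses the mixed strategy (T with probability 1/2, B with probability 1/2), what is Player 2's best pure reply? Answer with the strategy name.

If Player 2 plays Left, Player 1's expected payoff is (1/2)·8 + (1/2)·(-4) = 2.
If Player 2 plays Right, Player 1's expected payoff is (1/2)·(-6) + (1/2)·(-3) = -9/2.
Player 2 minimizes Player 1's payoff; the smallest is -9/2, so the best response is Right.

Right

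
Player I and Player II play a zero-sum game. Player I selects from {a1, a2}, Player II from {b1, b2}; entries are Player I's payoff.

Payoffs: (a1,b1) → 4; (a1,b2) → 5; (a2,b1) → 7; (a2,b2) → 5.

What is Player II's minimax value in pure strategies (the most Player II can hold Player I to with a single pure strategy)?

5

Column maxima: b1 → 7, b2 → 5.
The smallest of these is 5.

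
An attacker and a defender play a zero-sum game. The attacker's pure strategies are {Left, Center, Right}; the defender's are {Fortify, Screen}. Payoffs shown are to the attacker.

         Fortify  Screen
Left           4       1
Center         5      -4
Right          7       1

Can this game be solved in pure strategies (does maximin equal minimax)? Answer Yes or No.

Row minima: Left → 1, Center → -4, Right → 1; maximin = 1.
Column maxima: Fortify → 7, Screen → 1; minimax = 1.
maximin = minimax = 1, so a saddle point exists.

Yes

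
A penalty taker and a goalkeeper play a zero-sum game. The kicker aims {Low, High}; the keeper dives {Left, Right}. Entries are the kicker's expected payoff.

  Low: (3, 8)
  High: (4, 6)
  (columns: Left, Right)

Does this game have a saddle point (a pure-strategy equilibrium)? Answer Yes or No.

Row minima: Low → 3, High → 4; maximin = 4.
Column maxima: Left → 4, Right → 8; minimax = 4.
maximin = minimax = 4, so a saddle point exists.

Yes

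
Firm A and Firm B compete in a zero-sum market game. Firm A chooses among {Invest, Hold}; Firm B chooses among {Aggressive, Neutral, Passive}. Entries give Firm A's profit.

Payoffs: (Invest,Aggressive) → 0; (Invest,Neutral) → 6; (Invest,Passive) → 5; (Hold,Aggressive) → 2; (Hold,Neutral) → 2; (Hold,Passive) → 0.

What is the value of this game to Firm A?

Row minima: Invest → 0, Hold → 0; maximin = 0.
Column maxima: Aggressive → 2, Neutral → 6, Passive → 5; minimax = 2.
0 ≠ 2, so there is no saddle point; optimal play is mixed.
Neutral is strictly dominated by Passive (it gives Firm A strictly more in every row), so Firm B never plays it.
On the remaining 2×2 (Invest, Hold vs Aggressive, Passive):
Let Firm A play Invest with probability p. Expected payoff against Aggressive: 0p + 2(1−p) = −2p + 2; against Passive: 5p + 0(1−p) = 5p.
Setting these equal: −2p + 2 = 5p ⇒ −7p = -2 ⇒ p = 2/7, and the value is (-2)·(2/7) + 2 = 10/7.
For Firm B: with q = P(Aggressive), equating Invest's and Hold's payoffs gives −5q + 5 = 2q ⇒ q = 5/7.

10/7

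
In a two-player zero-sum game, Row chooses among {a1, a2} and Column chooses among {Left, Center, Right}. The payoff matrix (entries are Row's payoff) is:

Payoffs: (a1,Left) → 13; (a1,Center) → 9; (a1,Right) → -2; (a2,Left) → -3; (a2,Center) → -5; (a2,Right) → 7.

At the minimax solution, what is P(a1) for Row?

Row minima: a1 → -2, a2 → -5; maximin = -2.
Column maxima: Left → 13, Center → 9, Right → 7; minimax = 7.
-2 ≠ 7, so there is no saddle point; optimal play is mixed.
Left is strictly dominated by Center (it gives Row strictly more in every row), so Column never plays it.
On the remaining 2×2 (a1, a2 vs Center, Right):
Let Row play a1 with probability p. Expected payoff against Center: 9p + (-5)(1−p) = 14p − 5; against Right: (-2)p + 7(1−p) = −9p + 7.
Setting these equal: 14p − 5 = −9p + 7 ⇒ 23p = 12 ⇒ p = 12/23, and the value is (14)·(12/23) − 5 = 53/23.
For Column: with q = P(Center), equating a1's and a2's payoffs gives 11q − 2 = −12q + 7 ⇒ q = 9/23.

12/23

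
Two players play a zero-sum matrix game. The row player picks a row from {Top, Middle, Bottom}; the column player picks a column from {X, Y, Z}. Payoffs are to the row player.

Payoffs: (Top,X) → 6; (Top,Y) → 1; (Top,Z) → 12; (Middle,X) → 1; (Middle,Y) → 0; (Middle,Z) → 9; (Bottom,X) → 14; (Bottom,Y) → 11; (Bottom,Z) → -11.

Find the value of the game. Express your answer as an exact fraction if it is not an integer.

Row minima: Top → 1, Middle → 0, Bottom → -11; maximin = 1.
Column maxima: X → 14, Y → 11, Z → 12; minimax = 11.
1 ≠ 11, so there is no saddle point; optimal play is mixed.
Middle is strictly dominated by Top, so the row player never plays it.
X is strictly dominated by Y (it gives the row player strictly more in every row), so the column player never plays it.
On the remaining 2×2 (Top, Bottom vs Y, Z):
Let the row player play Top with probability p. Expected payoff against Y: 1p + 11(1−p) = −10p + 11; against Z: 12p + (-11)(1−p) = 23p − 11.
Setting these equal: −10p + 11 = 23p − 11 ⇒ −33p = -22 ⇒ p = 2/3, and the value is (-10)·(2/3) + 11 = 13/3.
For the column player: with q = P(Y), equating Top's and Bottom's payoffs gives −11q + 12 = 22q − 11 ⇒ q = 23/33.

13/3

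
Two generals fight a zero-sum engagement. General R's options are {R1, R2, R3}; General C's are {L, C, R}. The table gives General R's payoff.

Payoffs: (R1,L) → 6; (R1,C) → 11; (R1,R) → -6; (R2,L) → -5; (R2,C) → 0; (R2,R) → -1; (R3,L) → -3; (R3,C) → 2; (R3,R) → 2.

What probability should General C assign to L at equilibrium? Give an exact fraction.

8/17

Row minima: R1 → -6, R2 → -5, R3 → -3; maximin = -3.
Column maxima: L → 6, C → 11, R → 2; minimax = 2.
-3 ≠ 2, so there is no saddle point; optimal play is mixed.
R2 is strictly dominated by R3, so General R never plays it.
C is strictly dominated by L (it gives General R strictly more in every row), so General C never plays it.
On the remaining 2×2 (R1, R3 vs L, R):
Let General R play R1 with probability p. Expected payoff against L: 6p + (-3)(1−p) = 9p − 3; against R: (-6)p + 2(1−p) = −8p + 2.
Setting these equal: 9p − 3 = −8p + 2 ⇒ 17p = 5 ⇒ p = 5/17, and the value is (9)·(5/17) − 3 = -6/17.
For General C: with q = P(L), equating R1's and R3's payoffs gives 12q − 6 = −5q + 2 ⇒ q = 8/17.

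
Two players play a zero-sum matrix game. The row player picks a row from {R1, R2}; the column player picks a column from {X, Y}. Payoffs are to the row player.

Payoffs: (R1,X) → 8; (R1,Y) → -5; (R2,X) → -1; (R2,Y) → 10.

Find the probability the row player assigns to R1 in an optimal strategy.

Row minima: R1 → -5, R2 → -1; maximin = -1.
Column maxima: X → 8, Y → 10; minimax = 8.
-1 ≠ 8, so there is no saddle point; optimal play is mixed.
Let the row player play R1 with probability p. Expected payoff against X: 8p + (-1)(1−p) = 9p − 1; against Y: (-5)p + 10(1−p) = −15p + 10.
Setting these equal: 9p − 1 = −15p + 10 ⇒ 24p = 11 ⇒ p = 11/24, and the value is (9)·(11/24) − 1 = 25/8.
For the column player: with q = P(X), equating R1's and R2's payoffs gives 13q − 5 = −11q + 10 ⇒ q = 5/8.

11/24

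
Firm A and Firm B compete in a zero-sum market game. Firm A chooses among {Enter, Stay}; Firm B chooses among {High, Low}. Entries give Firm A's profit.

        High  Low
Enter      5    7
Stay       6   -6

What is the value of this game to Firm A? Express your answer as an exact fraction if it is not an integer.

36/7

Row minima: Enter → 5, Stay → -6; maximin = 5.
Column maxima: High → 6, Low → 7; minimax = 6.
5 ≠ 6, so there is no saddle point; optimal play is mixed.
Let Firm A play Enter with probability p. Expected payoff against High: 5p + 6(1−p) = −p + 6; against Low: 7p + (-6)(1−p) = 13p − 6.
Setting these equal: −p + 6 = 13p − 6 ⇒ −14p = -12 ⇒ p = 6/7, and the value is (-1)·(6/7) + 6 = 36/7.
For Firm B: with q = P(High), equating Enter's and Stay's payoffs gives −2q + 7 = 12q − 6 ⇒ q = 13/14.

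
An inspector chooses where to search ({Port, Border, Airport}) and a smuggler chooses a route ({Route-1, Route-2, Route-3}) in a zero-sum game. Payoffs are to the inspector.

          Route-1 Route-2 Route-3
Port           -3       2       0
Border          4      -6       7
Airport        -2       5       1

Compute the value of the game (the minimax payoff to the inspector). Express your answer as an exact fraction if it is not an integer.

Row minima: Port → -3, Border → -6, Airport → -2; maximin = -2.
Column maxima: Route-1 → 4, Route-2 → 5, Route-3 → 7; minimax = 4.
-2 ≠ 4, so there is no saddle point; optimal play is mixed.
Port is strictly dominated by Airport, so the inspector never plays it.
Route-3 is strictly dominated by Route-1 (it gives the inspector strictly more in every row), so the smuggler never plays it.
On the remaining 2×2 (Border, Airport vs Route-1, Route-2):
Let the inspector play Border with probability p. Expected payoff against Route-1: 4p + (-2)(1−p) = 6p − 2; against Route-2: (-6)p + 5(1−p) = −11p + 5.
Setting these equal: 6p − 2 = −11p + 5 ⇒ 17p = 7 ⇒ p = 7/17, and the value is (6)·(7/17) − 2 = 8/17.
For the smuggler: with q = P(Route-1), equating Border's and Airport's payoffs gives 10q − 6 = −7q + 5 ⇒ q = 11/17.

8/17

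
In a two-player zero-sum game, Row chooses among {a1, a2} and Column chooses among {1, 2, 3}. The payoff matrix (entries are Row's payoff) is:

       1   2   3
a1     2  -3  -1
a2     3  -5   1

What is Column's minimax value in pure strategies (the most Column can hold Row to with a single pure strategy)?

Column maxima: 1 → 3, 2 → -3, 3 → 1.
The smallest of these is -3.

-3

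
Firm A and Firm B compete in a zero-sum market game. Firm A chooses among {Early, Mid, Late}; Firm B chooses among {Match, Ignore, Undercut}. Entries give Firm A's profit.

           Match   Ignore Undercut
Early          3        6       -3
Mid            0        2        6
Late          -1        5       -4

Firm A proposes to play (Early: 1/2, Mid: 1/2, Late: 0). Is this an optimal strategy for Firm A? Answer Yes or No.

Against Match this mix gives (1/2)·3 + (1/2)·0 = 3/2.
Against Ignore this mix gives (1/2)·6 + (1/2)·2 = 4.
Against Undercut this mix gives (1/2)·(-3) + (1/2)·6 = 3/2.
All of Firm B's active replies (Match, Undercut) yield 3/2, and no column does worse for Firm A. The mix makes Firm B indifferent and guarantees 3/2, so it is optimal.

Yes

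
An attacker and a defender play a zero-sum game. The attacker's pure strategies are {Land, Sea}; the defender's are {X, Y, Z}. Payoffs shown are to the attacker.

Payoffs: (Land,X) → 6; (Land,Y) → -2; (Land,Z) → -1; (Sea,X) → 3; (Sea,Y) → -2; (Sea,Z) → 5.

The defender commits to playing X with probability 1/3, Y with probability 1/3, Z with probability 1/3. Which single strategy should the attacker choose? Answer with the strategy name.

Sea

Expected payoff of Land: (1/3)·6 + (1/3)·(-2) + (1/3)·(-1) = 1.
Expected payoff of Sea: (1/3)·3 + (1/3)·(-2) + (1/3)·5 = 2.
The largest is 2, so the attacker's best response is Sea.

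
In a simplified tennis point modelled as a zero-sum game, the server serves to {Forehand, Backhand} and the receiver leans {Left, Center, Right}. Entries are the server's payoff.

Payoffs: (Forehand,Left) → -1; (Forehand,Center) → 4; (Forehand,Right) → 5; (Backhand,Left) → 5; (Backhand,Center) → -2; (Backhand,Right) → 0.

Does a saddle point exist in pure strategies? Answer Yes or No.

Row minima: Forehand → -1, Backhand → -2; maximin = -1.
Column maxima: Left → 5, Center → 4, Right → 5; minimax = 4.
-1 ≠ 4, so no pure-strategy equilibrium exists.

No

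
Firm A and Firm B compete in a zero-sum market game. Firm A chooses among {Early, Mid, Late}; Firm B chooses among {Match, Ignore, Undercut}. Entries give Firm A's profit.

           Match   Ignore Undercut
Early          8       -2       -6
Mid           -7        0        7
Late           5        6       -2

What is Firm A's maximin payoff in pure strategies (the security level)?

Row minima: Early → -6, Mid → -7, Late → -2.
The best of these is -2.

-2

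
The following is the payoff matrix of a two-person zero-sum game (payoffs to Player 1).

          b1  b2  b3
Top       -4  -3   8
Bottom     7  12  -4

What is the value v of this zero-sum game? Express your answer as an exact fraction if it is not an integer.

Row minima: Top → -4, Bottom → -4; maximin = -4.
Column maxima: b1 → 7, b2 → 12, b3 → 8; minimax = 7.
-4 ≠ 7, so there is no saddle point; optimal play is mixed.
b2 is strictly dominated by b1 (it gives Player 1 strictly more in every row), so Player 2 never plays it.
On the remaining 2×2 (Top, Bottom vs b1, b3):
Let Player 1 play Top with probability p. Expected payoff against b1: (-4)p + 7(1−p) = −11p + 7; against b3: 8p + (-4)(1−p) = 12p − 4.
Setting these equal: −11p + 7 = 12p − 4 ⇒ −23p = -11 ⇒ p = 11/23, and the value is (-11)·(11/23) + 7 = 40/23.
For Player 2: with q = P(b1), equating Top's and Bottom's payoffs gives −12q + 8 = 11q − 4 ⇒ q = 12/23.

40/23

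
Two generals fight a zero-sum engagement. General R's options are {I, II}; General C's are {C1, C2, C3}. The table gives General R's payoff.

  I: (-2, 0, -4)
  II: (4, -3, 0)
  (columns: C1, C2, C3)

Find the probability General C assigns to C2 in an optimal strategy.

Row minima: I → -4, II → -3; maximin = -3.
Column maxima: C1 → 4, C2 → 0, C3 → 0; minimax = 0.
-3 ≠ 0, so there is no saddle point; optimal play is mixed.
C1 is strictly dominated by C3 (it gives General R strictly more in every row), so General C never plays it.
On the remaining 2×2 (I, II vs C2, C3):
Let General R play I with probability p. Expected payoff against C2: 0p + (-3)(1−p) = 3p − 3; against C3: (-4)p + 0(1−p) = −4p.
Setting these equal: 3p − 3 = −4p ⇒ 7p = 3 ⇒ p = 3/7, and the value is (3)·(3/7) − 3 = -12/7.
For General C: with q = P(C2), equating I's and II's payoffs gives 4q − 4 = −3q ⇒ q = 4/7.

4/7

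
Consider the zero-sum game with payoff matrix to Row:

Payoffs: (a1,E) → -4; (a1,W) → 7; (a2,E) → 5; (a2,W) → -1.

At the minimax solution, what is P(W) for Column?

Row minima: a1 → -4, a2 → -1; maximin = -1.
Column maxima: E → 5, W → 7; minimax = 5.
-1 ≠ 5, so there is no saddle point; optimal play is mixed.
Let Row play a1 with probability p. Expected payoff against E: (-4)p + 5(1−p) = −9p + 5; against W: 7p + (-1)(1−p) = 8p − 1.
Setting these equal: −9p + 5 = 8p − 1 ⇒ −17p = -6 ⇒ p = 6/17, and the value is (-9)·(6/17) + 5 = 31/17.
For Column: with q = P(E), equating a1's and a2's payoffs gives −11q + 7 = 6q − 1 ⇒ q = 8/17.

9/17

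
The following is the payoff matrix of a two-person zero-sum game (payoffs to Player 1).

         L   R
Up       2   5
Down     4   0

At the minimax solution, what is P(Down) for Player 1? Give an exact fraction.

Row minima: Up → 2, Down → 0; maximin = 2.
Column maxima: L → 4, R → 5; minimax = 4.
2 ≠ 4, so there is no saddle point; optimal play is mixed.
Let Player 1 play Up with probability p. Expected payoff against L: 2p + 4(1−p) = −2p + 4; against R: 5p + 0(1−p) = 5p.
Setting these equal: −2p + 4 = 5p ⇒ −7p = -4 ⇒ p = 4/7, and the value is (-2)·(4/7) + 4 = 20/7.
For Player 2: with q = P(L), equating Up's and Down's payoffs gives −3q + 5 = 4q ⇒ q = 5/7.

3/7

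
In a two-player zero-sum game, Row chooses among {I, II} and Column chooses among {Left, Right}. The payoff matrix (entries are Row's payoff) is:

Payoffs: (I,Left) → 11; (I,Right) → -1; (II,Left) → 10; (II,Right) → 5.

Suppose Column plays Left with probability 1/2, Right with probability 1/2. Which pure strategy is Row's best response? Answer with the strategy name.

II

Expected payoff of I: (1/2)·11 + (1/2)·(-1) = 5.
Expected payoff of II: (1/2)·10 + (1/2)·5 = 15/2.
The largest is 15/2, so Row's best response is II.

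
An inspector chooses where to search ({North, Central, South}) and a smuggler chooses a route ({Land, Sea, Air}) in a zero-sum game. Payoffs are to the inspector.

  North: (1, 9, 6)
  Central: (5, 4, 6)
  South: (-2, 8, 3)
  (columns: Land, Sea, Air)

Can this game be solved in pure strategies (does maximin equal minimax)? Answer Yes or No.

No

Row minima: North → 1, Central → 4, South → -2; maximin = 4.
Column maxima: Land → 5, Sea → 9, Air → 6; minimax = 5.
4 ≠ 5, so no pure-strategy equilibrium exists.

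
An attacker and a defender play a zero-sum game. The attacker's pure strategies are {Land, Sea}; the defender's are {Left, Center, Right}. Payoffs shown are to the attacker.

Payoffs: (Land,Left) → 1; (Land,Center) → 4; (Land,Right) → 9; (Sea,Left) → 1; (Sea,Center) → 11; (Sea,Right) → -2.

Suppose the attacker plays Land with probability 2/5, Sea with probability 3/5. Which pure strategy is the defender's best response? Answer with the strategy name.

Left

If the defender plays Left, the attacker's expected payoff is (2/5)·1 + (3/5)·1 = 1.
If the defender plays Center, the attacker's expected payoff is (2/5)·4 + (3/5)·11 = 41/5.
If the defender plays Right, the attacker's expected payoff is (2/5)·9 + (3/5)·(-2) = 12/5.
The defender minimizes the attacker's payoff; the smallest is 1, so the best response is Left.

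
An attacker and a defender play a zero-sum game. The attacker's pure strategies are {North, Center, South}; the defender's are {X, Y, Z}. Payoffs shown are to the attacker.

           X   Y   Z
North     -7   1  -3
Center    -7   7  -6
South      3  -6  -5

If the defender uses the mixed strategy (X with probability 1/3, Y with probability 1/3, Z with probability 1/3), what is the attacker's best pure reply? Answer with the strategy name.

Expected payoff of North: (1/3)·(-7) + (1/3)·1 + (1/3)·(-3) = -3.
Expected payoff of Center: (1/3)·(-7) + (1/3)·7 + (1/3)·(-6) = -2.
Expected payoff of South: (1/3)·3 + (1/3)·(-6) + (1/3)·(-5) = -8/3.
The largest is -2, so the attacker's best response is Center.

Center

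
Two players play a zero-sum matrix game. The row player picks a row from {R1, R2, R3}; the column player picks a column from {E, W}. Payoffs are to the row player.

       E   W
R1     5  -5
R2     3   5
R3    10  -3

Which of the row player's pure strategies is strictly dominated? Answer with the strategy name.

R1

R3 gives a strictly higher payoff than R1 against every column: 10 > 5, -3 > -5.
So R1 is strictly dominated and the row player never plays it.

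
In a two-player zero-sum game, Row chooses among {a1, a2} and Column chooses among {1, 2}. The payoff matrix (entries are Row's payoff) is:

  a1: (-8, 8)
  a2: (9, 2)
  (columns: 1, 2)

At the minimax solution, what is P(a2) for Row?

16/23

Row minima: a1 → -8, a2 → 2; maximin = 2.
Column maxima: 1 → 9, 2 → 8; minimax = 8.
2 ≠ 8, so there is no saddle point; optimal play is mixed.
Let Row play a1 with probability p. Expected payoff against 1: (-8)p + 9(1−p) = −17p + 9; against 2: 8p + 2(1−p) = 6p + 2.
Setting these equal: −17p + 9 = 6p + 2 ⇒ −23p = -7 ⇒ p = 7/23, and the value is (-17)·(7/23) + 9 = 88/23.
For Column: with q = P(1), equating a1's and a2's payoffs gives −16q + 8 = 7q + 2 ⇒ q = 6/23.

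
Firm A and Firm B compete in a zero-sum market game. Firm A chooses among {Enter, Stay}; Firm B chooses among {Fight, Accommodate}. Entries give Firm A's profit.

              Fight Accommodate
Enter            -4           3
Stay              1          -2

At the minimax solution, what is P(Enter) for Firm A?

3/10

Row minima: Enter → -4, Stay → -2; maximin = -2.
Column maxima: Fight → 1, Accommodate → 3; minimax = 1.
-2 ≠ 1, so there is no saddle point; optimal play is mixed.
Let Firm A play Enter with probability p. Expected payoff against Fight: (-4)p + 1(1−p) = −5p + 1; against Accommodate: 3p + (-2)(1−p) = 5p − 2.
Setting these equal: −5p + 1 = 5p − 2 ⇒ −10p = -3 ⇒ p = 3/10, and the value is (-5)·(3/10) + 1 = -1/2.
For Firm B: with q = P(Fight), equating Enter's and Stay's payoffs gives −7q + 3 = 3q − 2 ⇒ q = 1/2.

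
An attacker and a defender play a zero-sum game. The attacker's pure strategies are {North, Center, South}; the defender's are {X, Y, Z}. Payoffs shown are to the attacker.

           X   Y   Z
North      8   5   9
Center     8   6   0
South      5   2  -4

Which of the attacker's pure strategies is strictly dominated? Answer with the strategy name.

North gives a strictly higher payoff than South against every column: 8 > 5, 5 > 2, 9 > -4.
So South is strictly dominated and the attacker never plays it.

South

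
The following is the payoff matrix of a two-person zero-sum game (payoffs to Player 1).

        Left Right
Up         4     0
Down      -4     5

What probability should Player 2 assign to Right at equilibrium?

Row minima: Up → 0, Down → -4; maximin = 0.
Column maxima: Left → 4, Right → 5; minimax = 4.
0 ≠ 4, so there is no saddle point; optimal play is mixed.
Let Player 1 play Up with probability p. Expected payoff against Left: 4p + (-4)(1−p) = 8p − 4; against Right: 0p + 5(1−p) = −5p + 5.
Setting these equal: 8p − 4 = −5p + 5 ⇒ 13p = 9 ⇒ p = 9/13, and the value is (8)·(9/13) − 4 = 20/13.
For Player 2: with q = P(Left), equating Up's and Down's payoffs gives 4q = −9q + 5 ⇒ q = 5/13.

8/13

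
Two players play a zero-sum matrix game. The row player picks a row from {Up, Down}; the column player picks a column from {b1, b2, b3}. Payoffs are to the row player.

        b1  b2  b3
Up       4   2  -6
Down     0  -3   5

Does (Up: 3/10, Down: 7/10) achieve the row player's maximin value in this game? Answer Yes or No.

No

Against b1 this mix gives (3/10)·4 + (7/10)·0 = 6/5.
Against b2 this mix gives (3/10)·2 + (7/10)·(-3) = -3/2.
Against b3 this mix gives (3/10)·(-6) + (7/10)·5 = 17/10.
The column player will play b2, holding the row player to -3/2. Shifting weight toward the row that does better against b2 would raise this floor (the equalizing mix achieves -1/2 against both b2 and b3), so the proposed strategy is not optimal.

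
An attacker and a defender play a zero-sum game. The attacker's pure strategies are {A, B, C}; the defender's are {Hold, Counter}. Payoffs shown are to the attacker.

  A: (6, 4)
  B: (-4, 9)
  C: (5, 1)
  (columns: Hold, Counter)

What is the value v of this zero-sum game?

14/3

Row minima: A → 4, B → -4, C → 1; maximin = 4.
Column maxima: Hold → 6, Counter → 9; minimax = 6.
4 ≠ 6, so there is no saddle point; optimal play is mixed.
C is strictly dominated by A, so the attacker never plays it.
On the remaining 2×2 (A, B vs Hold, Counter):
Let the attacker play A with probability p. Expected payoff against Hold: 6p + (-4)(1−p) = 10p − 4; against Counter: 4p + 9(1−p) = −5p + 9.
Setting these equal: 10p − 4 = −5p + 9 ⇒ 15p = 13 ⇒ p = 13/15, and the value is (10)·(13/15) − 4 = 14/3.
For the defender: with q = P(Hold), equating A's and B's payoffs gives 2q + 4 = −13q + 9 ⇒ q = 1/3.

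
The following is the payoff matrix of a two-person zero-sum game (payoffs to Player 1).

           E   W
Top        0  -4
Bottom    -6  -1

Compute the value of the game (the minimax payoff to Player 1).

Row minima: Top → -4, Bottom → -6; maximin = -4.
Column maxima: E → 0, W → -1; minimax = -1.
-4 ≠ -1, so there is no saddle point; optimal play is mixed.
Let Player 1 play Top with probability p. Expected payoff against E: 0p + (-6)(1−p) = 6p − 6; against W: (-4)p + (-1)(1−p) = −3p − 1.
Setting these equal: 6p − 6 = −3p − 1 ⇒ 9p = 5 ⇒ p = 5/9, and the value is (6)·(5/9) − 6 = -8/3.
For Player 2: with q = P(E), equating Top's and Bottom's payoffs gives 4q − 4 = −5q − 1 ⇒ q = 1/3.

-8/3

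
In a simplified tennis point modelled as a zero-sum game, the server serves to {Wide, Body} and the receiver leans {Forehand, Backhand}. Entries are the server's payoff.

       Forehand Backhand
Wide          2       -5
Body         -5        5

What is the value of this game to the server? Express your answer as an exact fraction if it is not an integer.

-15/17

Row minima: Wide → -5, Body → -5; maximin = -5.
Column maxima: Forehand → 2, Backhand → 5; minimax = 2.
-5 ≠ 2, so there is no saddle point; optimal play is mixed.
Let the server play Wide with probability p. Expected payoff against Forehand: 2p + (-5)(1−p) = 7p − 5; against Backhand: (-5)p + 5(1−p) = −10p + 5.
Setting these equal: 7p − 5 = −10p + 5 ⇒ 17p = 10 ⇒ p = 10/17, and the value is (7)·(10/17) − 5 = -15/17.
For the receiver: with q = P(Forehand), equating Wide's and Body's payoffs gives 7q − 5 = −10q + 5 ⇒ q = 10/17.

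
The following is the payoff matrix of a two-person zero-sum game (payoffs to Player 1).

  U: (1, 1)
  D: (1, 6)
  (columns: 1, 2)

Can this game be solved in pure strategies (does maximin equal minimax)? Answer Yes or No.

Yes

Row minima: U → 1, D → 1; maximin = 1.
Column maxima: 1 → 1, 2 → 6; minimax = 1.
maximin = minimax = 1, so a saddle point exists.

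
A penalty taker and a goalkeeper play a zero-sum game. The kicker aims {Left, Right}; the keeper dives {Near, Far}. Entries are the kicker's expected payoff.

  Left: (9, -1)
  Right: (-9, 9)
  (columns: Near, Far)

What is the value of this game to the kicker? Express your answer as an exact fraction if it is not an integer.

18/7

Row minima: Left → -1, Right → -9; maximin = -1.
Column maxima: Near → 9, Far → 9; minimax = 9.
-1 ≠ 9, so there is no saddle point; optimal play is mixed.
Let the kicker play Left with probability p. Expected payoff against Near: 9p + (-9)(1−p) = 18p − 9; against Far: (-1)p + 9(1−p) = −10p + 9.
Setting these equal: 18p − 9 = −10p + 9 ⇒ 28p = 18 ⇒ p = 9/14, and the value is (18)·(9/14) − 9 = 18/7.
For the keeper: with q = P(Near), equating Left's and Right's payoffs gives 10q − 1 = −18q + 9 ⇒ q = 5/14.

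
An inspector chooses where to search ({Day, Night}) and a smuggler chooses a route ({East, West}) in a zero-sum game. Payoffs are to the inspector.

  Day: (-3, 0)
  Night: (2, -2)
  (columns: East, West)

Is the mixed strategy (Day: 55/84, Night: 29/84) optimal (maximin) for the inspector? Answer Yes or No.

Against East this mix gives (55/84)·(-3) + (29/84)·2 = -107/84.
Against West this mix gives (55/84)·0 + (29/84)·(-2) = -29/42.
The smuggler will play East, holding the inspector to -107/84. Shifting weight toward the row that does better against East would raise this floor (the equalizing mix achieves -6/7 against both East and West), so the proposed strategy is not optimal.

No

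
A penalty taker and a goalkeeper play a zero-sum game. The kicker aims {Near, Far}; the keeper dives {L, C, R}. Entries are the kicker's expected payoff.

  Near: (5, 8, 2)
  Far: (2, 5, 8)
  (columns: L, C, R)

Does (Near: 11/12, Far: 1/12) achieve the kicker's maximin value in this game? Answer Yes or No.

No

Against L this mix gives (11/12)·5 + (1/12)·2 = 19/4.
Against C this mix gives (11/12)·8 + (1/12)·5 = 31/4.
Against R this mix gives (11/12)·2 + (1/12)·8 = 5/2.
The keeper will play R, holding the kicker to 5/2. Shifting weight toward the row that does better against R would raise this floor (the equalizing mix achieves 4 against both R and L), so the proposed strategy is not optimal.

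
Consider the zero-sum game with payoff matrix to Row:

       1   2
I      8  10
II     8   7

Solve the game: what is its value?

8

Row minima: I → 8, II → 7; maximin = 8.
Column maxima: 1 → 8, 2 → 10; minimax = 8.
Since maximin = minimax = 8, there is a saddle point and the value is 8.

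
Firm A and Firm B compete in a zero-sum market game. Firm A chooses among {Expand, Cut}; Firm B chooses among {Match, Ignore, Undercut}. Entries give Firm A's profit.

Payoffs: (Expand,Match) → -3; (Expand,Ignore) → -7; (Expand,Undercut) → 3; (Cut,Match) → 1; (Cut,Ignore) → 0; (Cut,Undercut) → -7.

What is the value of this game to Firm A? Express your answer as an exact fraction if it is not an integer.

-49/17

Row minima: Expand → -7, Cut → -7; maximin = -7.
Column maxima: Match → 1, Ignore → 0, Undercut → 3; minimax = 0.
-7 ≠ 0, so there is no saddle point; optimal play is mixed.
Match is strictly dominated by Ignore (it gives Firm A strictly more in every row), so Firm B never plays it.
On the remaining 2×2 (Expand, Cut vs Ignore, Undercut):
Let Firm A play Expand with probability p. Expected payoff against Ignore: (-7)p + 0(1−p) = −7p; against Undercut: 3p + (-7)(1−p) = 10p − 7.
Setting these equal: −7p = 10p − 7 ⇒ −17p = -7 ⇒ p = 7/17, and the value is (-7)·(7/17) = -49/17.
For Firm B: with q = P(Ignore), equating Expand's and Cut's payoffs gives −10q + 3 = 7q − 7 ⇒ q = 10/17.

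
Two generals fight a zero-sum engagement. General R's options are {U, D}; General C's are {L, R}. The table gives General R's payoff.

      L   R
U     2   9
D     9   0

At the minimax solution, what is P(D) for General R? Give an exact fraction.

7/16

Row minima: U → 2, D → 0; maximin = 2.
Column maxima: L → 9, R → 9; minimax = 9.
2 ≠ 9, so there is no saddle point; optimal play is mixed.
Let General R play U with probability p. Expected payoff against L: 2p + 9(1−p) = −7p + 9; against R: 9p + 0(1−p) = 9p.
Setting these equal: −7p + 9 = 9p ⇒ −16p = -9 ⇒ p = 9/16, and the value is (-7)·(9/16) + 9 = 81/16.
For General C: with q = P(L), equating U's and D's payoffs gives −7q + 9 = 9q ⇒ q = 9/16.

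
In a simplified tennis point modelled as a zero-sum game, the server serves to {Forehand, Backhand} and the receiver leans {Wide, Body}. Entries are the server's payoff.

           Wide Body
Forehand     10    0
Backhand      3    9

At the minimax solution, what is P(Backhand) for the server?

5/8

Row minima: Forehand → 0, Backhand → 3; maximin = 3.
Column maxima: Wide → 10, Body → 9; minimax = 9.
3 ≠ 9, so there is no saddle point; optimal play is mixed.
Let the server play Forehand with probability p. Expected payoff against Wide: 10p + 3(1−p) = 7p + 3; against Body: 0p + 9(1−p) = −9p + 9.
Setting these equal: 7p + 3 = −9p + 9 ⇒ 16p = 6 ⇒ p = 3/8, and the value is (7)·(3/8) + 3 = 45/8.
For the receiver: with q = P(Wide), equating Forehand's and Backhand's payoffs gives 10q = −6q + 9 ⇒ q = 9/16.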